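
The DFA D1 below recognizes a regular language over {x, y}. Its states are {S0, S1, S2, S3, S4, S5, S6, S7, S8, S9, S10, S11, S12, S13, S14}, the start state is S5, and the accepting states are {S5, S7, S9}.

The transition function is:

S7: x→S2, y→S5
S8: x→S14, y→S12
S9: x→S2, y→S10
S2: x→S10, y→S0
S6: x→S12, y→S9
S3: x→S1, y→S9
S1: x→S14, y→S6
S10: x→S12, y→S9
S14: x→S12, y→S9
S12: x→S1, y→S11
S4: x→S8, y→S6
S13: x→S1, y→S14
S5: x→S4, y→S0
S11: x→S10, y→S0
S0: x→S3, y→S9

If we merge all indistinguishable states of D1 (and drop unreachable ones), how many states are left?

First remove the unreachable states {S7,S13}; 13 states remain.
Initial partition by acceptance: {S5,S9} | {S0,S1,S2,S3,S4,S6,S8,S10,S11,S12,S14}.
Refine {S0,S1,S2,S3,S4,S6,S8,S10,S11,S12,S14} on symbol y: members go to different blocks, giving {S1,S2,S4,S8,S11,S12} and {S0,S3,S6,S10,S14}.
On input x, block {S1,S2,S4,S8,S11,S12} splits into {S1,S2,S8,S11} and {S4,S12}.
Split {S5,S9} by δ(·,x) → {S5} and {S9}.
Split {S1,S2,S8,S11} by δ(·,y) → {S1,S2,S11} and {S8}.
Refine {S0,S3,S6,S10,S14} on symbol x: members go to different blocks, giving {S6,S10,S14} and {S0} and {S3}.
Split {S1,S2,S11} by δ(·,y) → {S2,S11} and {S1}.
On input x, block {S4,S12} splits into {S4} and {S12}.
Stable partition: {S5} | {S2,S11} | {S6,S10,S14} | {S4} | {S9} | {S8} | {S0} | {S3} | {S1} | {S12} — 10 equivalence classes.

10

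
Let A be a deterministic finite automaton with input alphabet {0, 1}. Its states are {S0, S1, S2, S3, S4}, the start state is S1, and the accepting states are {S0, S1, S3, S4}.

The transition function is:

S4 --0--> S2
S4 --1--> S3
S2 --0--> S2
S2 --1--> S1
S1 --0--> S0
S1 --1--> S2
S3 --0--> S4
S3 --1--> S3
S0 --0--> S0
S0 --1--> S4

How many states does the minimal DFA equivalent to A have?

Start with accepting vs non-accepting: {S0,S1,S3,S4} | {S2}.
Split {S0,S1,S3,S4} by δ(·,0) → {S0,S1,S3} and {S4}.
Refine {S0,S1,S3} on symbol 0: members go to different blocks, giving {S0,S1} and {S3}.
Split {S0,S1} by δ(·,1) → {S0} and {S1}.
No further refinement is possible. Final partition (5 blocks): {S0} | {S2} | {S4} | {S3} | {S1}.

5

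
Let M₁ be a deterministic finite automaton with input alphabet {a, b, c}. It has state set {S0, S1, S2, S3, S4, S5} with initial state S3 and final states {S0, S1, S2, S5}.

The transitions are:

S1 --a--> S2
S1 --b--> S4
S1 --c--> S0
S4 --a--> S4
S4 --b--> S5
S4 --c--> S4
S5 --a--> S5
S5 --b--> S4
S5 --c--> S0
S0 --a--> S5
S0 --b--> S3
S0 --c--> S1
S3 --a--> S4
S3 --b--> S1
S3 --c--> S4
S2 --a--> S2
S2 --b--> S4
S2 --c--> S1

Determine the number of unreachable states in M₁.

0

Exploring from S3, all states are eventually visited, so none are unreachable.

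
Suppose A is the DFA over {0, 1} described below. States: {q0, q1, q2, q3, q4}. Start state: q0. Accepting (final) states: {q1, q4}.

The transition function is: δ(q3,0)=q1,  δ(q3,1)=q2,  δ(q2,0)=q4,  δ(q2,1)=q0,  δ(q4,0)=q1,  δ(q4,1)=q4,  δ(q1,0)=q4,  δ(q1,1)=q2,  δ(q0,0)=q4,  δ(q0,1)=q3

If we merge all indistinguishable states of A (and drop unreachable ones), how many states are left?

Initial partition by acceptance: {q1,q4} | {q0,q2,q3}.
On input 1, block {q1,q4} splits into {q1} and {q4}.
Split {q0,q2,q3} by δ(·,0) → {q0,q2} and {q3}.
On input 1, block {q0,q2} splits into {q0} and {q2}.
The partition is now stable with 5 blocks: {q1} | {q0} | {q4} | {q3} | {q2}.

5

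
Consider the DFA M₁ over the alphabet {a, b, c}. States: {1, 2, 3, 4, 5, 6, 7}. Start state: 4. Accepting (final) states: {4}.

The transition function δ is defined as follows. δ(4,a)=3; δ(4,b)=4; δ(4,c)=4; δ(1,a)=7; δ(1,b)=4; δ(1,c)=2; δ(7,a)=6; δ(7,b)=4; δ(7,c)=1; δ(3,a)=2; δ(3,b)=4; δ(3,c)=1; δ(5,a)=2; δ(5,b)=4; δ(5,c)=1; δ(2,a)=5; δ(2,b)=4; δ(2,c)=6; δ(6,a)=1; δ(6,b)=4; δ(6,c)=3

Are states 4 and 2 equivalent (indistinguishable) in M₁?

Every state is reachable, so we keep all 7.
Start with accepting vs non-accepting: {4} | {1,2,3,5,6,7}.
Stable partition: {4} | {1,2,3,5,6,7} — 2 equivalence classes.
4 and 2 end up in different blocks, so they are distinguishable. For instance, the string 'ε' is accepted from only 4.

No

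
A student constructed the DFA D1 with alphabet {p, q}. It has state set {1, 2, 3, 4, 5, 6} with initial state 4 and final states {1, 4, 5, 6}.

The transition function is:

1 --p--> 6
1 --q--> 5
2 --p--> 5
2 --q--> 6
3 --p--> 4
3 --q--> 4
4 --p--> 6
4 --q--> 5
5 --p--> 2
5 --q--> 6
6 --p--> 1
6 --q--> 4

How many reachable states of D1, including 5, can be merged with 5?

1

Reachable states from the start: {1,2,4,5,6}. Unreachable: {3} — drop them.
Start with accepting vs non-accepting: {1,4,5,6} | {2}.
Split {1,4,5,6} by δ(·,p) → {1,4,6} and {5}.
Refine {1,4,6} on symbol q: members go to different blocks, giving {1,4} and {6}.
No further refinement is possible. Final partition (4 blocks): {1,4} | {2} | {5} | {6}.
The equivalence class containing 5 is {5}, of size 1.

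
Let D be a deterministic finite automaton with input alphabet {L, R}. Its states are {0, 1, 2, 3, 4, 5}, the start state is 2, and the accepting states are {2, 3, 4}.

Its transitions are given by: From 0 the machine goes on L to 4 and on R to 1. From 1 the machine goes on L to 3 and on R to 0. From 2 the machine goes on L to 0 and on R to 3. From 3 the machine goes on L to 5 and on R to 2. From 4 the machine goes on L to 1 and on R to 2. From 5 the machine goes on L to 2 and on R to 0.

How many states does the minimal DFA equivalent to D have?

Every state is reachable, so we keep all 6.
Initial partition by acceptance: {2,3,4} | {0,1,5}.
No further refinement is possible. Final partition (2 blocks): {2,3,4} | {0,1,5}.

2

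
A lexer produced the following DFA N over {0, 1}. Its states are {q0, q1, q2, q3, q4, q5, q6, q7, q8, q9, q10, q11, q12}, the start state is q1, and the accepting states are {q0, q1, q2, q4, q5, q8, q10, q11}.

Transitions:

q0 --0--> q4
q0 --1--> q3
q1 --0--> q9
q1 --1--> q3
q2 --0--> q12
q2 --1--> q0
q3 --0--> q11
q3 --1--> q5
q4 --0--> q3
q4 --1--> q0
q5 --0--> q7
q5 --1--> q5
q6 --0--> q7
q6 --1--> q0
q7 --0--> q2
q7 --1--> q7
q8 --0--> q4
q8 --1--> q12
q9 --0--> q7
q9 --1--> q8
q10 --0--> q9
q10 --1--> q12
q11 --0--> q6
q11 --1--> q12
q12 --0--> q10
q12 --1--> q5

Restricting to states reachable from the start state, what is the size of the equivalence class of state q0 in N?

All states are reachable from the start state.
Initial partition by acceptance: {q0,q1,q2,q4,q5,q8,q10,q11} | {q3,q6,q7,q9,q12}.
On input 0, block {q0,q1,q2,q4,q5,q8,q10,q11} splits into {q1,q2,q4,q5,q10,q11} and {q0,q8}.
Refine {q1,q2,q4,q5,q10,q11} on symbol 1: members go to different blocks, giving {q1,q10,q11} and {q2,q4} and {q5}.
Split {q3,q6,q7,q9,q12} by δ(·,0) → {q3,q12} and {q6,q9} and {q7}.
Stable partition: {q1,q10,q11} | {q3,q12} | {q0,q8} | {q2,q4} | {q5} | {q6,q9} | {q7} — 7 equivalence classes.
State q0 belongs to the block {q0,q8}, which has 2 states.

2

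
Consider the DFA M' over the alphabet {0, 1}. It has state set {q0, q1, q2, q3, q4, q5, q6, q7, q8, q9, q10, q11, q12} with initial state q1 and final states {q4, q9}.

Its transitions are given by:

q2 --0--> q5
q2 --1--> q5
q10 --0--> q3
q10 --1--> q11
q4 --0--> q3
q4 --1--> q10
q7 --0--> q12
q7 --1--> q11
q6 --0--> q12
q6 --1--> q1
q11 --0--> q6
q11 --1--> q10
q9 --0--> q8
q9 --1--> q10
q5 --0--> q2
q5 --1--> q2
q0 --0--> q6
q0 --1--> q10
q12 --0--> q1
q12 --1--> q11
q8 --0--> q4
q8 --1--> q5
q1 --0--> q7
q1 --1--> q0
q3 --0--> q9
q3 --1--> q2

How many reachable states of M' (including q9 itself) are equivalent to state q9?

All states are reachable from the start state.
P0 = {q4,q9} | {q0,q1,q2,q3,q5,q6,q7,q8,q10,q11,q12}.
Split {q0,q1,q2,q3,q5,q6,q7,q8,q10,q11,q12} by δ(·,0) → {q0,q1,q2,q5,q6,q7,q10,q11,q12} and {q3,q8}.
On input 0, block {q0,q1,q2,q5,q6,q7,q10,q11,q12} splits into {q0,q1,q2,q5,q6,q7,q11,q12} and {q10}.
Split {q0,q1,q2,q5,q6,q7,q11,q12} by δ(·,1) → {q1,q2,q5,q6,q7,q12} and {q0,q11}.
Refine {q1,q2,q5,q6,q7,q12} on symbol 1: members go to different blocks, giving {q1,q7,q12} and {q2,q5,q6}.
On input 0, block {q2,q5,q6} splits into {q2,q5} and {q6}.
The partition is now stable with 7 blocks: {q4,q9} | {q1,q7,q12} | {q3,q8} | {q10} | {q0,q11} | {q2,q5} | {q6}.
State q9 belongs to the block {q4,q9}, which has 2 states.

2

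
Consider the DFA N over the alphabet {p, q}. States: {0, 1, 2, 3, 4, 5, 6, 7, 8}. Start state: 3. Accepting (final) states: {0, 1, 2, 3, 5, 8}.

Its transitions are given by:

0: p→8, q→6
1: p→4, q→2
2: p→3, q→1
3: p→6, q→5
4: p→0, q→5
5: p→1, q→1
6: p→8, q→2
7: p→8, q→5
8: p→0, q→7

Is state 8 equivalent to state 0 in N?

P0 = {0,1,2,3,5,8} | {4,6,7}.
On input p, block {0,1,2,3,5,8} splits into {0,2,5,8} and {1,3}.
Split {0,2,5,8} by δ(·,p) → {0,8} and {2,5}.
No further refinement is possible. Final partition (4 blocks): {0,8} | {4,6,7} | {1,3} | {2,5}.
8 and 0 lie in the same block of the stable partition, so they are equivalent — no string distinguishes them.

Yes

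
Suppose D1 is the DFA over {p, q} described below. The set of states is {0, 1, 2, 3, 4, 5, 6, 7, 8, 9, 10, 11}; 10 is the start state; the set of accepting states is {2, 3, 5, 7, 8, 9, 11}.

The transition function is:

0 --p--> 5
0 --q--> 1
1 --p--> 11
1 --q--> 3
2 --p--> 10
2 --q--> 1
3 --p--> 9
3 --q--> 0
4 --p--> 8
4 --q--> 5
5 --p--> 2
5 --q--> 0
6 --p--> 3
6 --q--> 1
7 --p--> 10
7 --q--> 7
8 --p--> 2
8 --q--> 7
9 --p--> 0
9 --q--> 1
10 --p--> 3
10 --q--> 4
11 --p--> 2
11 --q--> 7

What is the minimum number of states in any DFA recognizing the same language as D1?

6

States {6} cannot be reached from the start state, so discard them.
Initial partition by acceptance: {2,3,5,7,8,9,11} | {0,1,4,10}.
Split {2,3,5,7,8,9,11} by δ(·,p) → {3,5,8,11} and {2,7,9}.
Split {3,5,8,11} by δ(·,q) → {3,5} and {8,11}.
On input p, block {0,1,4,10} splits into {0,10} and {1,4}.
Split {2,7,9} by δ(·,q) → {2,9} and {7}.
Stable partition: {3,5} | {0,10} | {2,9} | {8,11} | {1,4} | {7} — 6 equivalence classes.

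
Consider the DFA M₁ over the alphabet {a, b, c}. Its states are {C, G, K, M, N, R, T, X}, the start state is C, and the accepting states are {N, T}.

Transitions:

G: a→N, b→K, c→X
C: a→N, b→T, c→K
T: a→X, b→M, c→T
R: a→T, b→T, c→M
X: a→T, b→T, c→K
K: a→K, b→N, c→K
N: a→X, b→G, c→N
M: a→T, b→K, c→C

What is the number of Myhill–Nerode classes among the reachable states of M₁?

First remove the unreachable states {R}; 7 states remain.
P0 = {N,T} | {C,G,K,M,X}.
On input a, block {C,G,K,M,X} splits into {C,G,M,X} and {K}.
On input b, block {C,G,M,X} splits into {G,M} and {C,X}.
Stable partition: {N,T} | {G,M} | {K} | {C,X} — 4 equivalence classes.

4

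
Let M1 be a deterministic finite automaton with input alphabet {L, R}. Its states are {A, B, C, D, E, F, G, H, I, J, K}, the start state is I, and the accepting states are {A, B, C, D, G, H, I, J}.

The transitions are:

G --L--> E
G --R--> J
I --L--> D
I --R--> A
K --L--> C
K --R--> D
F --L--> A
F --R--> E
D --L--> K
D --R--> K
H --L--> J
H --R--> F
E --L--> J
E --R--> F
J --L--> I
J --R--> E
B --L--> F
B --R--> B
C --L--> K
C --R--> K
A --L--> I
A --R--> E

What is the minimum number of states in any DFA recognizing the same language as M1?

5

First remove the unreachable states {B,G,H}; 8 states remain.
Start with accepting vs non-accepting: {A,C,D,I,J} | {E,F,K}.
On input L, block {A,C,D,I,J} splits into {A,I,J} and {C,D}.
Refine {A,I,J} on symbol L: members go to different blocks, giving {A,J} and {I}.
On input L, block {E,F,K} splits into {E,F} and {K}.
Stable partition: {A,J} | {E,F} | {C,D} | {I} | {K} — 5 equivalence classes.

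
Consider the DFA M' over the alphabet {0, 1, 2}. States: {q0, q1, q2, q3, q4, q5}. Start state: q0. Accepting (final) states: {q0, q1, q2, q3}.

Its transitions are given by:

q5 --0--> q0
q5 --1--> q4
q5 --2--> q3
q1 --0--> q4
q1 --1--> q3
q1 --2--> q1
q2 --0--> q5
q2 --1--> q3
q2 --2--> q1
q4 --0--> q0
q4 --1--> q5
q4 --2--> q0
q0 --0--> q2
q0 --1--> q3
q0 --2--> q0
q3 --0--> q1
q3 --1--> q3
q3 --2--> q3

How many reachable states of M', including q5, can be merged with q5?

2

Initial partition by acceptance: {q0,q1,q2,q3} | {q4,q5}.
On input 0, block {q0,q1,q2,q3} splits into {q0,q3} and {q1,q2}.
Stable partition: {q0,q3} | {q4,q5} | {q1,q2} — 3 equivalence classes.
State q5 belongs to the block {q4,q5}, which has 2 states.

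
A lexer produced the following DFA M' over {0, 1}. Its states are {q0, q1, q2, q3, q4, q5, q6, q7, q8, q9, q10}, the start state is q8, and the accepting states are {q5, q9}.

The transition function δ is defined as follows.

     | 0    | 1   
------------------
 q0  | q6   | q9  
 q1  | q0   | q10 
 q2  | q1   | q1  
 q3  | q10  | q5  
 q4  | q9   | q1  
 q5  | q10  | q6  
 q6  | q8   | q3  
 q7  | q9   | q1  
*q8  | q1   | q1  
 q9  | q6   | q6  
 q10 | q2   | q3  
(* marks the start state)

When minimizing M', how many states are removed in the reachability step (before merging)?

2

BFS from q8 reaches {q0, q1, q2, q3, q5, q6, q8, q9, q10}; the 2 state(s) q4, q7 are never visited.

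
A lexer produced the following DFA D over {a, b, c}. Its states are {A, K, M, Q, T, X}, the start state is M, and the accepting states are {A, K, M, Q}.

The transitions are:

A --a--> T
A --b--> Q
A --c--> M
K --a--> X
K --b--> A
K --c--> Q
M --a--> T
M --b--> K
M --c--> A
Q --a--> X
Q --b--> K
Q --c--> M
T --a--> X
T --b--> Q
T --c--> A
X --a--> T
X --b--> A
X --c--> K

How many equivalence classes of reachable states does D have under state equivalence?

All states are reachable from the start state.
Initial partition by acceptance: {A,K,M,Q} | {T,X}.
Stable partition: {A,K,M,Q} | {T,X} — 2 equivalence classes.

2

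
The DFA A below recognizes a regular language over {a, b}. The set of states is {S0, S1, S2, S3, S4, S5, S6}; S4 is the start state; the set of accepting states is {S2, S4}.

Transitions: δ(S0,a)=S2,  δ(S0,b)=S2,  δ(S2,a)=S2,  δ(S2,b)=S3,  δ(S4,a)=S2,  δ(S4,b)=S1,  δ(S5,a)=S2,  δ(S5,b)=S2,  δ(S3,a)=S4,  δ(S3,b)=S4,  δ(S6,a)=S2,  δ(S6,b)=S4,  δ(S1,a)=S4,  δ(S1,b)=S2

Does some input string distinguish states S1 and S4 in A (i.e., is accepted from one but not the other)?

Reachable states from the start: {S1,S2,S3,S4}. Unreachable: {S0,S5,S6} — drop them.
Start with accepting vs non-accepting: {S2,S4} | {S1,S3}.
No further refinement is possible. Final partition (2 blocks): {S2,S4} | {S1,S3}.
S1 and S4 end up in different blocks, so they are distinguishable. For instance, the string 'ε' is accepted from only S4.

Yes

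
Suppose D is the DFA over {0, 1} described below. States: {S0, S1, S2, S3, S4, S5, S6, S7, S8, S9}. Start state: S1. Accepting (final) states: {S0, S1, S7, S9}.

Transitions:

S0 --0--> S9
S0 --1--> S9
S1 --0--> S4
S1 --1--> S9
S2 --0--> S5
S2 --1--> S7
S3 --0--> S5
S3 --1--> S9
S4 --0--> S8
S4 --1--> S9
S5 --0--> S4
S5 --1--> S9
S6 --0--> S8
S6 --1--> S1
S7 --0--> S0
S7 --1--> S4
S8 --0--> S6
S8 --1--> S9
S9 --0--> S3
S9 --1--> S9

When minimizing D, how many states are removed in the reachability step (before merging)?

3

No path from S1 leads to S0, S2, S7; the other 7 states are all reachable.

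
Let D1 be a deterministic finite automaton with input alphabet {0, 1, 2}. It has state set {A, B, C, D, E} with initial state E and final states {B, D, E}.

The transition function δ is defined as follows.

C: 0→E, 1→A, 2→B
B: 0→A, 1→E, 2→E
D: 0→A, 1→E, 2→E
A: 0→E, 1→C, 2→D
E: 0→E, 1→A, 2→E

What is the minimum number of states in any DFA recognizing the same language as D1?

3

Every state is reachable, so we keep all 5.
P0 = {B,D,E} | {A,C}.
On input 0, block {B,D,E} splits into {B,D} and {E}.
No further refinement is possible. Final partition (3 blocks): {B,D} | {A,C} | {E}.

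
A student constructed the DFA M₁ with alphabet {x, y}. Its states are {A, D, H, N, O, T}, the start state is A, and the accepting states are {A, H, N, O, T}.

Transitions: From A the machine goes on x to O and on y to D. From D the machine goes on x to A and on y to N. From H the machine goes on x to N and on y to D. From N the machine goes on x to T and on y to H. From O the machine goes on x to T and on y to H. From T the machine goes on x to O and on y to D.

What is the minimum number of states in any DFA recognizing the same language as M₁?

Initial partition by acceptance: {A,H,N,O,T} | {D}.
Refine {A,H,N,O,T} on symbol y: members go to different blocks, giving {A,H,T} and {N,O}.
Stable partition: {A,H,T} | {D} | {N,O} — 3 equivalence classes.

3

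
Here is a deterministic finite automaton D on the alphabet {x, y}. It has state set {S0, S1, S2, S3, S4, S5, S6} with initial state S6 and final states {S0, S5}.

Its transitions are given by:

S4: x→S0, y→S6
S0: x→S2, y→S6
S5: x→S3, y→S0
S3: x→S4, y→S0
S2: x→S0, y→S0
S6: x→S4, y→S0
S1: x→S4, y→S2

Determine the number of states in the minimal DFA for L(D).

Reachable states from the start: {S0,S2,S4,S6}. Unreachable: {S1,S3,S5} — drop them.
Start with accepting vs non-accepting: {S0} | {S2,S4,S6}.
On input x, block {S2,S4,S6} splits into {S2,S4} and {S6}.
Refine {S2,S4} on symbol y: members go to different blocks, giving {S2} and {S4}.
The partition is now stable with 4 blocks: {S0} | {S2} | {S6} | {S4}.

4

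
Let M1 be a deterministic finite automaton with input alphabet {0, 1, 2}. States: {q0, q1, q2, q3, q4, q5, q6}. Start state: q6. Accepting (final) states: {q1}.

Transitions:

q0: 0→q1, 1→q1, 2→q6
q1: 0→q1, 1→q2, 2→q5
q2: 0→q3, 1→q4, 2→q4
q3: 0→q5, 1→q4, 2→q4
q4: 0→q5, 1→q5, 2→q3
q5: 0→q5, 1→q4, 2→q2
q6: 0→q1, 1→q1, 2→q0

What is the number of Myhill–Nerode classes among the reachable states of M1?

Start with accepting vs non-accepting: {q1} | {q0,q2,q3,q4,q5,q6}.
Refine {q0,q2,q3,q4,q5,q6} on symbol 0: members go to different blocks, giving {q2,q3,q4,q5} and {q0,q6}.
The partition is now stable with 3 blocks: {q1} | {q2,q3,q4,q5} | {q0,q6}.

3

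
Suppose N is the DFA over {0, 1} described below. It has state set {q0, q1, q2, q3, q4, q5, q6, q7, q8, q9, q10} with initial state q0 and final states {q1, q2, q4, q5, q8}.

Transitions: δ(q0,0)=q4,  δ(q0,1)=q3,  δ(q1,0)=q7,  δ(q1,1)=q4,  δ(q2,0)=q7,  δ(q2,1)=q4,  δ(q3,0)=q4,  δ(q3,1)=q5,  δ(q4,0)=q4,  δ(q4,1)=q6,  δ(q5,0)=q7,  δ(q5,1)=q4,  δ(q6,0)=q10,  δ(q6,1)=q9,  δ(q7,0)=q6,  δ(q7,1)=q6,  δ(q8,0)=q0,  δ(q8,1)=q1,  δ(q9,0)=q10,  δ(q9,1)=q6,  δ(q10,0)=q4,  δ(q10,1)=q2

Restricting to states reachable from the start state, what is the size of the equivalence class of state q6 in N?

States {q1,q8} cannot be reached from the start state, so discard them.
P0 = {q2,q4,q5} | {q0,q3,q6,q7,q9,q10}.
Split {q2,q4,q5} by δ(·,0) → {q2,q5} and {q4}.
Split {q0,q3,q6,q7,q9,q10} by δ(·,0) → {q0,q3,q10} and {q6,q7,q9}.
Split {q0,q3,q10} by δ(·,1) → {q3,q10} and {q0}.
Split {q6,q7,q9} by δ(·,0) → {q6,q9} and {q7}.
Stable partition: {q2,q5} | {q3,q10} | {q4} | {q6,q9} | {q0} | {q7} — 6 equivalence classes.
The equivalence class containing q6 is {q6,q9}, of size 2.

2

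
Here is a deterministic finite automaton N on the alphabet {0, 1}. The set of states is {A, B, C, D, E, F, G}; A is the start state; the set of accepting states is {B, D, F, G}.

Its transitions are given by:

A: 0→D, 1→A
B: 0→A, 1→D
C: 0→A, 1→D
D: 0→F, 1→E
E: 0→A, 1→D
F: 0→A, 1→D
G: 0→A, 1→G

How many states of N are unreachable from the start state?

3

No path from A leads to B, C, G; the other 4 states are all reachable.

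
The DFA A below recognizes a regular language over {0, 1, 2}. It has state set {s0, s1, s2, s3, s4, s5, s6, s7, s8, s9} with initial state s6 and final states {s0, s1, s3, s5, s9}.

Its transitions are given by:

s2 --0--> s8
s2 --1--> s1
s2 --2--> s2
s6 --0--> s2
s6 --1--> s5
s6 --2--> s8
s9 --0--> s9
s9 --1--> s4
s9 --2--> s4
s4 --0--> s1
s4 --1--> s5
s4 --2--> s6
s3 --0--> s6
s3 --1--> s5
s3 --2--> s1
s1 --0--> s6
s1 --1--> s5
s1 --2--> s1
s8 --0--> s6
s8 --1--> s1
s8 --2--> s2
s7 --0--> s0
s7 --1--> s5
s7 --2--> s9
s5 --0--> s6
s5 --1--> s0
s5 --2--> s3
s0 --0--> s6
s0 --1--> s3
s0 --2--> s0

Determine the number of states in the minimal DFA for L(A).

2

Reachable states from the start: {s0,s1,s2,s3,s5,s6,s8}. Unreachable: {s4,s7,s9} — drop them.
Initial partition by acceptance: {s0,s1,s3,s5} | {s2,s6,s8}.
Stable partition: {s0,s1,s3,s5} | {s2,s6,s8} — 2 equivalence classes.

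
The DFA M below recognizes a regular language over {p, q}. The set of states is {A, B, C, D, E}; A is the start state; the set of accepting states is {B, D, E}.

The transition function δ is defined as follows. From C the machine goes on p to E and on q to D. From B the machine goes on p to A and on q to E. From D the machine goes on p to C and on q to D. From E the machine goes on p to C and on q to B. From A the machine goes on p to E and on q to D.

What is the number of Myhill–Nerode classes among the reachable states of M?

2

P0 = {B,D,E} | {A,C}.
No further refinement is possible. Final partition (2 blocks): {B,D,E} | {A,C}.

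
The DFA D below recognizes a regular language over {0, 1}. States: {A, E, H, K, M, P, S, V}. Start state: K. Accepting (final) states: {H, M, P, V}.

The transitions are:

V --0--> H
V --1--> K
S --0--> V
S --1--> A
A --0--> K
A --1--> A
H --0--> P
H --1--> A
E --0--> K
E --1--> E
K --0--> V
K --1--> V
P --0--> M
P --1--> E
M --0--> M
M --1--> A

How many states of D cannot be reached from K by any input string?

Starting at K and following transitions, the reachable set is {A, E, H, K, M, P, V}. That leaves S unreachable — 1 in total.

1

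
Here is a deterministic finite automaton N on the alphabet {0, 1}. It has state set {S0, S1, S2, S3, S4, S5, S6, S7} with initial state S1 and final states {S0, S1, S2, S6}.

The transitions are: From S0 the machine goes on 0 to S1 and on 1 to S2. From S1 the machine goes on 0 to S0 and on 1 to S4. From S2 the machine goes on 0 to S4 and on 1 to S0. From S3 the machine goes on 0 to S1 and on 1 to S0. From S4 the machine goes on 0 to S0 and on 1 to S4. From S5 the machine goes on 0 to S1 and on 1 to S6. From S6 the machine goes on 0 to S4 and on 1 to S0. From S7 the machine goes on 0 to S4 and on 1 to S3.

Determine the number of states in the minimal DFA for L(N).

Reachable states from the start: {S0,S1,S2,S4}. Unreachable: {S3,S5,S6,S7} — drop them.
Initial partition by acceptance: {S0,S1,S2} | {S4}.
Refine {S0,S1,S2} on symbol 0: members go to different blocks, giving {S0,S1} and {S2}.
Refine {S0,S1} on symbol 1: members go to different blocks, giving {S0} and {S1}.
Stable partition: {S0} | {S4} | {S2} | {S1} — 4 equivalence classes.

4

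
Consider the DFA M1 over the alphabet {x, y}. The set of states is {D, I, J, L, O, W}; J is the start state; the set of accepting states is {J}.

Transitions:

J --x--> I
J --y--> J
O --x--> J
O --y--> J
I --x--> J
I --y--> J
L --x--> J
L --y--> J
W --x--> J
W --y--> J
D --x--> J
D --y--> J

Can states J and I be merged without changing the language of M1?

States {D,L,O,W} cannot be reached from the start state, so discard them.
Start with accepting vs non-accepting: {J} | {I}.
Stable partition: {J} | {I} — 2 equivalence classes.
J and I end up in different blocks, so they are distinguishable. For instance, the string 'ε' is accepted from only J.

No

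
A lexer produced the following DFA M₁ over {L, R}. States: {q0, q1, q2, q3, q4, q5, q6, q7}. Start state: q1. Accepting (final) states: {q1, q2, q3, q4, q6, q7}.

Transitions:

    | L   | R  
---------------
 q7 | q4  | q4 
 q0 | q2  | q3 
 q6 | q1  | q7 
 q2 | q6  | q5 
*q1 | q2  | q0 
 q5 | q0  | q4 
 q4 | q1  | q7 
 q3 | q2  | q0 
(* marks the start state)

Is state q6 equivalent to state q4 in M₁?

All states are reachable from the start state.
Initial partition by acceptance: {q1,q2,q3,q4,q6,q7} | {q0,q5}.
On input R, block {q1,q2,q3,q4,q6,q7} splits into {q1,q2,q3} and {q4,q6,q7}.
Refine {q1,q2,q3} on symbol L: members go to different blocks, giving {q1,q3} and {q2}.
Refine {q0,q5} on symbol L: members go to different blocks, giving {q0} and {q5}.
Split {q4,q6,q7} by δ(·,L) → {q4,q6} and {q7}.
No further refinement is possible. Final partition (6 blocks): {q1,q3} | {q0} | {q4,q6} | {q2} | {q5} | {q7}.
q6 and q4 lie in the same block of the stable partition, so they are equivalent — no string distinguishes them.

Yes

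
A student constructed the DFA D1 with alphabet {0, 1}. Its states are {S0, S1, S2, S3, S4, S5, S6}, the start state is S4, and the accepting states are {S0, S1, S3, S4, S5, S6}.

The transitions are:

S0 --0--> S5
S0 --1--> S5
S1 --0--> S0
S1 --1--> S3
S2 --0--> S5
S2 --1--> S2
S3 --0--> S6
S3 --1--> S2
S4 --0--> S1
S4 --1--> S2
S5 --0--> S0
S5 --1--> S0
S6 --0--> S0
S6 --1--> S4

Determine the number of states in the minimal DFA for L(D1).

Start with accepting vs non-accepting: {S0,S1,S3,S4,S5,S6} | {S2}.
On input 1, block {S0,S1,S3,S4,S5,S6} splits into {S0,S1,S5,S6} and {S3,S4}.
On input 1, block {S0,S1,S5,S6} splits into {S0,S5} and {S1,S6}.
No further refinement is possible. Final partition (4 blocks): {S0,S5} | {S2} | {S3,S4} | {S1,S6}.

4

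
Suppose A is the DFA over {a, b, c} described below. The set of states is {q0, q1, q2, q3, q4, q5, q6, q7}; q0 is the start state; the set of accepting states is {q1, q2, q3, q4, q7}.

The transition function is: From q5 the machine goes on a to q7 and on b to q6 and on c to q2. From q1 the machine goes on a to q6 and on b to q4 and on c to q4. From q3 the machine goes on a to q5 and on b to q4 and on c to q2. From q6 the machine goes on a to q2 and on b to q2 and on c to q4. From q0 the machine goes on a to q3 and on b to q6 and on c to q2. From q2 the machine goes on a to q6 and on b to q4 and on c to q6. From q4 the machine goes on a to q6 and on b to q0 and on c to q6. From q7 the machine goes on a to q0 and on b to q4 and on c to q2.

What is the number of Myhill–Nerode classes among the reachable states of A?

5

First remove the unreachable states {q1}; 7 states remain.
P0 = {q2,q3,q4,q7} | {q0,q5,q6}.
On input b, block {q2,q3,q4,q7} splits into {q2,q3,q7} and {q4}.
Split {q2,q3,q7} by δ(·,c) → {q3,q7} and {q2}.
Refine {q0,q5,q6} on symbol a: members go to different blocks, giving {q0,q5} and {q6}.
No further refinement is possible. Final partition (5 blocks): {q3,q7} | {q0,q5} | {q4} | {q2} | {q6}.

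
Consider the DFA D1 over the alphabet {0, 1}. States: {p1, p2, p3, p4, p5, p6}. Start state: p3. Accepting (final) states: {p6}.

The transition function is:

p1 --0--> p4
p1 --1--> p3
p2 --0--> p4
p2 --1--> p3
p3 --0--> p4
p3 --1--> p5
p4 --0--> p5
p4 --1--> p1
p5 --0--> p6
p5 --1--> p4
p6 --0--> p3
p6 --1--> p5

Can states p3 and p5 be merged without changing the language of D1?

States {p2} cannot be reached from the start state, so discard them.
P0 = {p6} | {p1,p3,p4,p5}.
Refine {p1,p3,p4,p5} on symbol 0: members go to different blocks, giving {p1,p3,p4} and {p5}.
On input 0, block {p1,p3,p4} splits into {p1,p3} and {p4}.
On input 1, block {p1,p3} splits into {p1} and {p3}.
The partition is now stable with 5 blocks: {p6} | {p1} | {p5} | {p4} | {p3}.
p3 and p5 end up in different blocks, so they are distinguishable. For instance, the string '0' is accepted from only p5.

No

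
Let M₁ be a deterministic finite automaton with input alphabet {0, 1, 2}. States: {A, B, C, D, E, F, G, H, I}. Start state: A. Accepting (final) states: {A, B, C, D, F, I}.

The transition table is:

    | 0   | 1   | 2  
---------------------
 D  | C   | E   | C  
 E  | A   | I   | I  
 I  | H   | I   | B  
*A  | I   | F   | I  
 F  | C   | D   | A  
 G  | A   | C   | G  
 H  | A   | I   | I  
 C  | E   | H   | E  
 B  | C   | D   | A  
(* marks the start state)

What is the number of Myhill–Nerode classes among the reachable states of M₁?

States {G} cannot be reached from the start state, so discard them.
P0 = {A,B,C,D,F,I} | {E,H}.
On input 0, block {A,B,C,D,F,I} splits into {A,B,D,F} and {C,I}.
Split {A,B,D,F} by δ(·,1) → {A,B,F} and {D}.
Refine {A,B,F} on symbol 1: members go to different blocks, giving {B,F} and {A}.
On input 1, block {C,I} splits into {C} and {I}.
Stable partition: {B,F} | {E,H} | {C} | {D} | {A} | {I} — 6 equivalence classes.

6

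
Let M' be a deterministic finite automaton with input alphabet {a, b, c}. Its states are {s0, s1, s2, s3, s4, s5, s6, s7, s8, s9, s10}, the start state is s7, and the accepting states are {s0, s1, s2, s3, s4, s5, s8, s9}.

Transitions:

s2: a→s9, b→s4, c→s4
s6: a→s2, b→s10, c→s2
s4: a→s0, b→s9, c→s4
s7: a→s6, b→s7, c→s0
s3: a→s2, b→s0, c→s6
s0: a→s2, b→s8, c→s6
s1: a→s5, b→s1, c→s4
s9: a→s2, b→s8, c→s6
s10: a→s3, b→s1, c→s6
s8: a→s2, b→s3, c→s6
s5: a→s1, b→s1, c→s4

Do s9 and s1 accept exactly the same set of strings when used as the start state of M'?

No

Every state is reachable, so we keep all 11.
Initial partition by acceptance: {s0,s1,s2,s3,s4,s5,s8,s9} | {s6,s7,s10}.
Refine {s0,s1,s2,s3,s4,s5,s8,s9} on symbol c: members go to different blocks, giving {s0,s3,s8,s9} and {s1,s2,s4,s5}.
Refine {s6,s7,s10} on symbol a: members go to different blocks, giving {s6} and {s7} and {s10}.
Split {s1,s2,s4,s5} by δ(·,a) → {s1,s5} and {s2,s4}.
Refine {s2,s4} on symbol b: members go to different blocks, giving {s2} and {s4}.
No further refinement is possible. Final partition (7 blocks): {s0,s3,s8,s9} | {s6} | {s1,s5} | {s7} | {s10} | {s2} | {s4}.
s9 and s1 end up in different blocks, so they are distinguishable. For instance, the string 'c' is accepted from only s1.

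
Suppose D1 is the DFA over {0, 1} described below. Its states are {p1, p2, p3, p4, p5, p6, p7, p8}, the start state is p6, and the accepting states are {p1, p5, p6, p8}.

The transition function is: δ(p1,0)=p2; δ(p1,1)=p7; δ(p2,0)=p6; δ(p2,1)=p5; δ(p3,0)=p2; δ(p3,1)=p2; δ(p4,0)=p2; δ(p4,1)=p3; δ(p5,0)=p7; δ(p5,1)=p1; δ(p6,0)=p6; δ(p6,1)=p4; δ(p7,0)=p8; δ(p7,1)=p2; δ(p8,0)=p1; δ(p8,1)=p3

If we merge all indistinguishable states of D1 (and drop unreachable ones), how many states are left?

Initial partition by acceptance: {p1,p5,p6,p8} | {p2,p3,p4,p7}.
On input 0, block {p1,p5,p6,p8} splits into {p1,p5} and {p6,p8}.
On input 1, block {p1,p5} splits into {p1} and {p5}.
Split {p2,p3,p4,p7} by δ(·,0) → {p2,p7} and {p3,p4}.
Refine {p2,p7} on symbol 1: members go to different blocks, giving {p2} and {p7}.
On input 0, block {p6,p8} splits into {p6} and {p8}.
Split {p3,p4} by δ(·,1) → {p3} and {p4}.
Stable partition: {p1} | {p2} | {p6} | {p5} | {p3} | {p7} | {p8} | {p4} — 8 equivalence classes.

8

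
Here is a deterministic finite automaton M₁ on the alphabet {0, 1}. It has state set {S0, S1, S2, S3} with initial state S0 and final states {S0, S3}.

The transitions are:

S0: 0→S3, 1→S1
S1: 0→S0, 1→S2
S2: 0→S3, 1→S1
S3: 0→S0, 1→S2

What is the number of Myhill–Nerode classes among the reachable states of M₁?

Every state is reachable, so we keep all 4.
Initial partition by acceptance: {S0,S3} | {S1,S2}.
The partition is now stable with 2 blocks: {S0,S3} | {S1,S2}.

2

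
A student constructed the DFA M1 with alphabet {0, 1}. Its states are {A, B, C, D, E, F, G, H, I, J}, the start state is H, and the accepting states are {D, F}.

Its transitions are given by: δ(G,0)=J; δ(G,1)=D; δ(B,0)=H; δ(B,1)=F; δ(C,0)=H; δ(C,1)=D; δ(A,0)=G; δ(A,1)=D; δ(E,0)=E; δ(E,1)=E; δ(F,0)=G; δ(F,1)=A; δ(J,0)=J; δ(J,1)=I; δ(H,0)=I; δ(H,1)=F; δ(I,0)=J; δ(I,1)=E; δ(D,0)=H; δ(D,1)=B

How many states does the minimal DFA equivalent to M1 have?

First remove the unreachable states {C}; 9 states remain.
P0 = {D,F} | {A,B,E,G,H,I,J}.
Split {A,B,E,G,H,I,J} by δ(·,1) → {A,B,G,H} and {E,I,J}.
Split {A,B,G,H} by δ(·,0) → {A,B} and {G,H}.
The partition is now stable with 4 blocks: {D,F} | {A,B} | {E,I,J} | {G,H}.

4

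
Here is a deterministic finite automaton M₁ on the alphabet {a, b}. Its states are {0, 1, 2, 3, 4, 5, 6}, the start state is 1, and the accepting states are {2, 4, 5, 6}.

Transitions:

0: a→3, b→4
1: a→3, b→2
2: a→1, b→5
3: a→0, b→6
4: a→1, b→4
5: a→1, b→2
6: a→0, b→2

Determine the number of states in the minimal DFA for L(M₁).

Initial partition by acceptance: {2,4,5,6} | {0,1,3}.
No further refinement is possible. Final partition (2 blocks): {2,4,5,6} | {0,1,3}.

2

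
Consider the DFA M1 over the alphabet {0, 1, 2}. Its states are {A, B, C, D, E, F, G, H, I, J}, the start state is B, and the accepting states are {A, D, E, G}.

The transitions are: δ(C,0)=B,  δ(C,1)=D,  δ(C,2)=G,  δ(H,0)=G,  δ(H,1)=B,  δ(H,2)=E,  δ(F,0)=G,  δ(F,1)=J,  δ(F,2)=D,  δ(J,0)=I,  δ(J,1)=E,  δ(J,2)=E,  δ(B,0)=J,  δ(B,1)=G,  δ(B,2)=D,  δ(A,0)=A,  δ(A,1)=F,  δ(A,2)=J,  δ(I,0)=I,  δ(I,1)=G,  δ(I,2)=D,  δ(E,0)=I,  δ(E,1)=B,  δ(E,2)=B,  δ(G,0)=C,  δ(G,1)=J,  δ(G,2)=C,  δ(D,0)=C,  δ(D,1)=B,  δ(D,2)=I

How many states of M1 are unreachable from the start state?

No path from B leads to A, F, H; the other 7 states are all reachable.

3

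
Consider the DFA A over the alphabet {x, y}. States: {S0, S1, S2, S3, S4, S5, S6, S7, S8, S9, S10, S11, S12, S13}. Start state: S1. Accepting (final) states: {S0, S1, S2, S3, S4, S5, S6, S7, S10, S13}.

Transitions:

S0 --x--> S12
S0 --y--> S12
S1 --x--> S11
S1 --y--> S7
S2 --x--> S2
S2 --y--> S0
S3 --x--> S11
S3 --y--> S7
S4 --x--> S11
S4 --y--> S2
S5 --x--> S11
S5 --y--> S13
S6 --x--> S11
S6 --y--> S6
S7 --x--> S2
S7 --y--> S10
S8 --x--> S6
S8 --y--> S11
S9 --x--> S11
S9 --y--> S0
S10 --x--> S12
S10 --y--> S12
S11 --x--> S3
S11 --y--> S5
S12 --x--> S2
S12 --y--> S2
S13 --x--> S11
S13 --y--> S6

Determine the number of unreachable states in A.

Starting at S1 and following transitions, the reachable set is {S0, S1, S2, S3, S5, S6, S7, S10, S11, S12, S13}. That leaves S4, S8, S9 unreachable — 3 in total.

3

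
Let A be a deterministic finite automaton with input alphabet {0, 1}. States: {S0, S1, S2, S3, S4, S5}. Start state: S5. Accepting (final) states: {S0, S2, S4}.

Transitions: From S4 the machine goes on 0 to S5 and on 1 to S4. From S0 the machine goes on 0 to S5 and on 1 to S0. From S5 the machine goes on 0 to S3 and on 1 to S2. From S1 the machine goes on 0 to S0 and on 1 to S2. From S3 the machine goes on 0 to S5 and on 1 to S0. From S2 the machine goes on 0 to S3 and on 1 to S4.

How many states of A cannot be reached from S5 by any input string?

1

BFS from S5 reaches {S0, S2, S3, S4, S5}; the 1 state(s) S1 are never visited.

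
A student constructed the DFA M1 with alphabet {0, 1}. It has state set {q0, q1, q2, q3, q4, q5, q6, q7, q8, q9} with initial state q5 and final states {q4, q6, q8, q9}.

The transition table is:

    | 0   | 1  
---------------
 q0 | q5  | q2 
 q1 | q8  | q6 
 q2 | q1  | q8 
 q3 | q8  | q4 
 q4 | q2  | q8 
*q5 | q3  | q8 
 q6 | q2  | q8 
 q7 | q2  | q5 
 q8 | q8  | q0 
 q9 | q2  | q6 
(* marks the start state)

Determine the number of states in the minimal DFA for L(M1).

First remove the unreachable states {q7,q9}; 8 states remain.
P0 = {q4,q6,q8} | {q0,q1,q2,q3,q5}.
Split {q4,q6,q8} by δ(·,0) → {q4,q6} and {q8}.
Refine {q0,q1,q2,q3,q5} on symbol 0: members go to different blocks, giving {q0,q2,q5} and {q1,q3}.
On input 0, block {q0,q2,q5} splits into {q2,q5} and {q0}.
The partition is now stable with 5 blocks: {q4,q6} | {q2,q5} | {q8} | {q1,q3} | {q0}.

5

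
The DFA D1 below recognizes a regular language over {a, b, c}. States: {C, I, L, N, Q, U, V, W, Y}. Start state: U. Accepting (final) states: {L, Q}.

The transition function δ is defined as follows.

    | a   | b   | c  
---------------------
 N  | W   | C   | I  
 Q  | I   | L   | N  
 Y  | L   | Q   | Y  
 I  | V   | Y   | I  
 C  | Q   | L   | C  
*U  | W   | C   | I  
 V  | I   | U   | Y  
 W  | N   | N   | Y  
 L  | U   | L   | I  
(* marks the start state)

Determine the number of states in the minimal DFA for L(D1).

4

All states are reachable from the start state.
Initial partition by acceptance: {L,Q} | {C,I,N,U,V,W,Y}.
Split {C,I,N,U,V,W,Y} by δ(·,a) → {I,N,U,V,W} and {C,Y}.
Split {I,N,U,V,W} by δ(·,b) → {I,N,U} and {V,W}.
The partition is now stable with 4 blocks: {L,Q} | {I,N,U} | {C,Y} | {V,W}.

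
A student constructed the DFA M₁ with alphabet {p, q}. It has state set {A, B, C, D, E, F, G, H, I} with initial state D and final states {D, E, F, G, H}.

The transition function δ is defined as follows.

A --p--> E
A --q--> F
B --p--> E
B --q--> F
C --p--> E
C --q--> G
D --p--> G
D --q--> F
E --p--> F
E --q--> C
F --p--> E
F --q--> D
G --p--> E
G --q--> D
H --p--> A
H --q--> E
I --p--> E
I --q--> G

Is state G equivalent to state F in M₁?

First remove the unreachable states {A,B,H,I}; 5 states remain.
Start with accepting vs non-accepting: {D,E,F,G} | {C}.
Refine {D,E,F,G} on symbol q: members go to different blocks, giving {D,F,G} and {E}.
On input p, block {D,F,G} splits into {F,G} and {D}.
No further refinement is possible. Final partition (4 blocks): {F,G} | {C} | {E} | {D}.
G and F lie in the same block of the stable partition, so they are equivalent — no string distinguishes them.

Yes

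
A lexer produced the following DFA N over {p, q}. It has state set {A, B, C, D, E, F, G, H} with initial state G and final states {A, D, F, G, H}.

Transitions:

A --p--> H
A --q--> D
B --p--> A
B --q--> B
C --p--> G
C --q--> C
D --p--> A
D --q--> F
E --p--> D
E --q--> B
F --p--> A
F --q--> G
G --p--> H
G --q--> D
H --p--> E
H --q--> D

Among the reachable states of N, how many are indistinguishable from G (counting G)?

2

States {C} cannot be reached from the start state, so discard them.
P0 = {A,D,F,G,H} | {B,E}.
Split {A,D,F,G,H} by δ(·,p) → {A,D,F,G} and {H}.
Refine {A,D,F,G} on symbol p: members go to different blocks, giving {A,G} and {D,F}.
Split {B,E} by δ(·,p) → {B} and {E}.
On input q, block {D,F} splits into {D} and {F}.
No further refinement is possible. Final partition (6 blocks): {A,G} | {B} | {H} | {D} | {E} | {F}.
State G belongs to the block {A,G}, which has 2 states.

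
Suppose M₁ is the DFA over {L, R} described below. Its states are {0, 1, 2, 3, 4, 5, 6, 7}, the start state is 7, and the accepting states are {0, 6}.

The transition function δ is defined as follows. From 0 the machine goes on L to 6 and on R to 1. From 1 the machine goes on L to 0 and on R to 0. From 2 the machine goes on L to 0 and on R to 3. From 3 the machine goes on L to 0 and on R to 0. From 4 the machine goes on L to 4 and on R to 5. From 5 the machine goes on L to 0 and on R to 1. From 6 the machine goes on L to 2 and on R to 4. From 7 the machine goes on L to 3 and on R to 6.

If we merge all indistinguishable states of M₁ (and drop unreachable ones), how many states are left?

6

Initial partition by acceptance: {0,6} | {1,2,3,4,5,7}.
Split {0,6} by δ(·,L) → {0} and {6}.
Split {1,2,3,4,5,7} by δ(·,L) → {1,2,3,5} and {4,7}.
Split {1,2,3,5} by δ(·,R) → {1,3} and {2,5}.
On input L, block {4,7} splits into {4} and {7}.
Stable partition: {0} | {1,3} | {6} | {4} | {2,5} | {7} — 6 equivalence classes.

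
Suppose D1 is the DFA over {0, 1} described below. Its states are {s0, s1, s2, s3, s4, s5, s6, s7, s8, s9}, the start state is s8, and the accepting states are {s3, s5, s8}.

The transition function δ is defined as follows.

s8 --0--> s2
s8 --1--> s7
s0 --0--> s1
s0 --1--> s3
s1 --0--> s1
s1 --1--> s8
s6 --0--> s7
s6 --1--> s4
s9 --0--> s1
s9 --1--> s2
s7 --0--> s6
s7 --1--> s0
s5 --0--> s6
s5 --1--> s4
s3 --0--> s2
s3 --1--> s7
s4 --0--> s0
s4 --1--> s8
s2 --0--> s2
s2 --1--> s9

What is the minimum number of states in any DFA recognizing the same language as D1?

5

States {s5} cannot be reached from the start state, so discard them.
Initial partition by acceptance: {s3,s8} | {s0,s1,s2,s4,s6,s7,s9}.
On input 1, block {s0,s1,s2,s4,s6,s7,s9} splits into {s2,s6,s7,s9} and {s0,s1,s4}.
Split {s2,s6,s7,s9} by δ(·,0) → {s2,s6,s7} and {s9}.
Split {s2,s6,s7} by δ(·,1) → {s6,s7} and {s2}.
Stable partition: {s3,s8} | {s6,s7} | {s0,s1,s4} | {s9} | {s2} — 5 equivalence classes.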